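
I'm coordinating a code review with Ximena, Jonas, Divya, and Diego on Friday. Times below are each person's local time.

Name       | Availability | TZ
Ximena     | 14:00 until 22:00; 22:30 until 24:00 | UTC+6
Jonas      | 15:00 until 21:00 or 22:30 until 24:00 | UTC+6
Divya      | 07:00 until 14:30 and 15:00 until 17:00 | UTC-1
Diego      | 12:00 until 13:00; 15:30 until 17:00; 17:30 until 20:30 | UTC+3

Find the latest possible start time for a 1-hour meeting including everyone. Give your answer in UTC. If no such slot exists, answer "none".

16:30

Ximena in UTC: 08:00-16:00, 16:30-18:00 (subtract 6h to convert from UTC+6).
Jonas in UTC: 09:00-15:00, 16:30-18:00 (subtract 6h to convert from UTC+6).
Divya in UTC: 08:00-15:30, 16:00-18:00 (add 1h to convert from UTC-1).
Diego in UTC: 09:00-10:00, 12:30-14:00, 14:30-17:30 (subtract 3h to convert from UTC+3).
Ximena ∩ Jonas: 09:00-15:00, 16:30-18:00.
Ximena ∩ Jonas ∩ Divya: 09:00-15:00, 16:30-18:00.
Ximena ∩ Jonas ∩ Divya ∩ Diego: 09:00-10:00, 12:30-14:00, 14:30-15:00, 16:30-17:30.
The last common window of at least 60 minutes is 16:30-17:30; a 60-minute meeting can start as late as 16:30 and still end by 17:30.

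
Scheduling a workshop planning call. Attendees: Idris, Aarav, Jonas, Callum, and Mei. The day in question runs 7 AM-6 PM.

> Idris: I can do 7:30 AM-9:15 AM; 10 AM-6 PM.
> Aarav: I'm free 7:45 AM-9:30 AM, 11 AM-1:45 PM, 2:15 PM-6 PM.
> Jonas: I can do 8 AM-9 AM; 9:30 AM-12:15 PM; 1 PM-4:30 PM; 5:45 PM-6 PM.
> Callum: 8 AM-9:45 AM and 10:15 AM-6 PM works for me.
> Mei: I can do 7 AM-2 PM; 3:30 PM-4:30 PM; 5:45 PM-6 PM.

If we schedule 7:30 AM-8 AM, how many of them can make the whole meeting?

Idris and Mei can make the full 07:30-08:00 slot — that's 2.

2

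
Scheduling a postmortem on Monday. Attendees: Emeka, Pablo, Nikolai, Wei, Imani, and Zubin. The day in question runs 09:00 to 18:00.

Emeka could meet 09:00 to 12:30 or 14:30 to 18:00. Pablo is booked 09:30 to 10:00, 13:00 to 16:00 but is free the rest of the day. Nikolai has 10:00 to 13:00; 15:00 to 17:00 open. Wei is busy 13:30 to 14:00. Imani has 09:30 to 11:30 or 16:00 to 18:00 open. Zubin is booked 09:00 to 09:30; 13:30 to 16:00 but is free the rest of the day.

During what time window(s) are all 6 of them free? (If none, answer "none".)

10:00-11:30, 16:00-17:00

Emeka free: 09:00-12:30, 14:30-18:00.
Pablo free: 09:00-09:30, 10:00-13:00, 16:00-18:00 (invert busy blocks within the working day).
Nikolai free: 10:00-13:00, 15:00-17:00.
Wei free: 09:00-13:30, 14:00-18:00 (invert busy blocks within the working day).
Imani free: 09:30-11:30, 16:00-18:00.
Zubin free: 09:30-13:30, 16:00-18:00 (invert busy blocks within the working day).
Emeka ∩ Pablo: 09:00-09:30, 10:00-12:30, 16:00-18:00.
Emeka ∩ Pablo ∩ Nikolai: 10:00-12:30, 16:00-17:00.
Emeka ∩ Pablo ∩ Nikolai ∩ Wei: 10:00-12:30, 16:00-17:00.
Emeka ∩ Pablo ∩ Nikolai ∩ Wei ∩ Imani: 10:00-11:30, 16:00-17:00.
Emeka ∩ Pablo ∩ Nikolai ∩ Wei ∩ Imani ∩ Zubin: 10:00-11:30, 16:00-17:00.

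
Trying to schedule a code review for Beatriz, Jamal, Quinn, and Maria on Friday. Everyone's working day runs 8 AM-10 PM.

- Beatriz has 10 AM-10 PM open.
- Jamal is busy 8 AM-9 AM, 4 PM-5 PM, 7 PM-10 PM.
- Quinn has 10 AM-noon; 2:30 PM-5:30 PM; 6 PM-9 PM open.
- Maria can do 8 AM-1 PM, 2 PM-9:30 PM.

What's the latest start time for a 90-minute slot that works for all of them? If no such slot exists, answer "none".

14:30

Beatriz free: 10:00-22:00.
Jamal free: 09:00-16:00, 17:00-19:00 (invert busy blocks within the working day).
Quinn free: 10:00-12:00, 14:30-17:30, 18:00-21:00.
Maria free: 08:00-13:00, 14:00-21:30.
Beatriz ∩ Jamal: 10:00-16:00, 17:00-19:00.
Beatriz ∩ Jamal ∩ Quinn: 10:00-12:00, 14:30-16:00, 17:00-17:30, 18:00-19:00.
Beatriz ∩ Jamal ∩ Quinn ∩ Maria: 10:00-12:00, 14:30-16:00, 17:00-17:30, 18:00-19:00.
So the common availability across everyone is 10:00-12:00, 14:30-16:00, 17:00-17:30, 18:00-19:00.
The last common window of at least 90 minutes is 14:30-16:00; a 90-minute meeting can start as late as 14:30 and still end by 16:00.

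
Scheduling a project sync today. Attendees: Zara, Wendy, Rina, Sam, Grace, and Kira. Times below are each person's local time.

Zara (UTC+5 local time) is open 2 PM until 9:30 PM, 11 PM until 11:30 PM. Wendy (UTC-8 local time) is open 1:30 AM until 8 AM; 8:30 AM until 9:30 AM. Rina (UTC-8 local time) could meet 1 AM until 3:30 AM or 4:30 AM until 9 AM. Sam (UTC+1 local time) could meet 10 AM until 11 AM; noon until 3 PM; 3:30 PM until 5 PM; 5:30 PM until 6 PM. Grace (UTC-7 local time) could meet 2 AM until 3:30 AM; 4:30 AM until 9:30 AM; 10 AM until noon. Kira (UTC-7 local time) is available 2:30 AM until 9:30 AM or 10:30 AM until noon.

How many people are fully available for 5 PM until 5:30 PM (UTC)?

2

Zara in UTC: 09:00-16:30, 18:00-18:30 (subtract 5h to convert from UTC+5).
Wendy in UTC: 09:30-16:00, 16:30-17:30 (add 8h to convert from UTC-8).
Rina in UTC: 09:00-11:30, 12:30-17:00 (add 8h to convert from UTC-8).
Sam in UTC: 09:00-10:00, 11:00-14:00, 14:30-16:00, 16:30-17:00 (subtract 1h to convert from UTC+1).
Grace in UTC: 09:00-10:30, 11:30-16:30, 17:00-19:00 (add 7h to convert from UTC-7).
Kira in UTC: 09:30-16:30, 17:30-19:00 (add 7h to convert from UTC-7).
Wendy and Grace can make the full 17:00-17:30 slot — that's 2.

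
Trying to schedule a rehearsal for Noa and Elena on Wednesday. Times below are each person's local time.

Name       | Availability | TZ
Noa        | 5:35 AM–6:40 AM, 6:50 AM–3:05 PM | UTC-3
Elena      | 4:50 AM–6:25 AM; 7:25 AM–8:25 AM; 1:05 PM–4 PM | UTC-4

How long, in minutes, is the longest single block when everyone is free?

Noa in UTC: 08:35-09:40, 09:50-18:05 (add 3h to convert from UTC-3).
Elena in UTC: 08:50-10:25, 11:25-12:25, 17:05-20:00 (add 4h to convert from UTC-4).
Noa ∩ Elena: 08:50-09:40, 09:50-10:25, 11:25-12:25, 17:05-18:05.
The longest is 11:25-12:25 at 60 minutes.

60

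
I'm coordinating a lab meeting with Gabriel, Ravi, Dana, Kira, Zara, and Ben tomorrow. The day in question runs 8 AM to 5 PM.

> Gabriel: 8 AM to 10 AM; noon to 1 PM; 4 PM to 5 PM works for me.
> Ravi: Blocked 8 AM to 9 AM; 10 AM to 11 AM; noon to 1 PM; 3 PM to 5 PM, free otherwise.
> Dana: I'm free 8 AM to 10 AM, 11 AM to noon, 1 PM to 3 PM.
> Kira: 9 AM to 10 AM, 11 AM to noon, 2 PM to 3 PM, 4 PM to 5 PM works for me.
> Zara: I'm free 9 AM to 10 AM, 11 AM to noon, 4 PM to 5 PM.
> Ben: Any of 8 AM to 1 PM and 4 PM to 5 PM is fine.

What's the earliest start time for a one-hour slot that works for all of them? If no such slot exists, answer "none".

09:00

Gabriel free: 08:00-10:00, 12:00-13:00, 16:00-17:00.
Ravi free: 09:00-10:00, 11:00-12:00, 13:00-15:00 (invert busy blocks within the working day).
Dana free: 08:00-10:00, 11:00-12:00, 13:00-15:00.
Kira free: 09:00-10:00, 11:00-12:00, 14:00-15:00, 16:00-17:00.
Zara free: 09:00-10:00, 11:00-12:00, 16:00-17:00.
Ben free: 08:00-13:00, 16:00-17:00.
Gabriel ∩ Ravi: 09:00-10:00.
Gabriel ∩ Ravi ∩ Dana: 09:00-10:00.
Gabriel ∩ Ravi ∩ Dana ∩ Kira: 09:00-10:00.
Gabriel ∩ Ravi ∩ Dana ∩ Kira ∩ Zara: 09:00-10:00.
Gabriel ∩ Ravi ∩ Dana ∩ Kira ∩ Zara ∩ Ben: 09:00-10:00.
So the common availability across everyone is 09:00-10:00.
The first common window of at least 60 minutes is 09:00-10:00, so the earliest start is 09:00.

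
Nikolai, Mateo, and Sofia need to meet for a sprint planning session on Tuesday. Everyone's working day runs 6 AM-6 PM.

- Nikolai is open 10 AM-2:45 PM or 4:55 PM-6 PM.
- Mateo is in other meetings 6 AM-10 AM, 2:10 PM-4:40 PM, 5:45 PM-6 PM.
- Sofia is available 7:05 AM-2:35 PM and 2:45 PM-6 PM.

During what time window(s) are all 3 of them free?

10:00-14:10, 16:55-17:45

Nikolai free: 10:00-14:45, 16:55-18:00.
Mateo free: 10:00-14:10, 16:40-17:45 (invert busy blocks within the working day).
Sofia free: 07:05-14:35, 14:45-18:00.
Nikolai ∩ Mateo: 10:00-14:10, 16:55-17:45.
Nikolai ∩ Mateo ∩ Sofia: 10:00-14:10, 16:55-17:45.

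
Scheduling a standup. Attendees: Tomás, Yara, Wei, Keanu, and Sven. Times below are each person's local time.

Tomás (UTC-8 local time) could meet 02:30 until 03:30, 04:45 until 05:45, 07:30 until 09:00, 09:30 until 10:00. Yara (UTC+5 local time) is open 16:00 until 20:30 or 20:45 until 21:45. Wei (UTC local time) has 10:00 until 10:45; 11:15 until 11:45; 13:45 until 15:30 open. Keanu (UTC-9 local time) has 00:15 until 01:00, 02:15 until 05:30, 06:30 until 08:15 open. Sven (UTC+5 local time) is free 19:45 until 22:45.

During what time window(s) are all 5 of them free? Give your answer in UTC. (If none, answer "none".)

Tomás in UTC: 10:30-11:30, 12:45-13:45, 15:30-17:00, 17:30-18:00 (add 8h to convert from UTC-8).
Yara in UTC: 11:00-15:30, 15:45-16:45 (subtract 5h to convert from UTC+5).
Wei in UTC: 10:00-10:45, 11:15-11:45, 13:45-15:30.
Keanu in UTC: 09:15-10:00, 11:15-14:30, 15:30-17:15 (add 9h to convert from UTC-9).
Sven in UTC: 14:45-17:45 (subtract 5h to convert from UTC+5).
Tomás ∩ Yara: 11:00-11:30, 12:45-13:45, 15:45-16:45.
Tomás ∩ Yara ∩ Wei: 11:15-11:30.
Tomás ∩ Yara ∩ Wei ∩ Keanu: 11:15-11:30.
Tomás ∩ Yara ∩ Wei ∩ Keanu ∩ Sven: ∅.
There is no time when everyone is free.

none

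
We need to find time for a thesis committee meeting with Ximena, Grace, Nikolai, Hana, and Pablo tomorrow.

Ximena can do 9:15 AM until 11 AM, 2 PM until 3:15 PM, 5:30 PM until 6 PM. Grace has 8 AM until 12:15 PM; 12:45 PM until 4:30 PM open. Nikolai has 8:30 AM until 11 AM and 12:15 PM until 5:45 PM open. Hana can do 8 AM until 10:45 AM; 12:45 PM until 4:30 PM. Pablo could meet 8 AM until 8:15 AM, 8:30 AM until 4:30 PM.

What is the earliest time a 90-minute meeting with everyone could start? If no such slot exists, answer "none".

09:15

Ximena ∩ Grace: 09:15-11:00, 14:00-15:15.
Ximena ∩ Grace ∩ Nikolai: 09:15-11:00, 14:00-15:15.
Ximena ∩ Grace ∩ Nikolai ∩ Hana: 09:15-10:45, 14:00-15:15.
Ximena ∩ Grace ∩ Nikolai ∩ Hana ∩ Pablo: 09:15-10:45, 14:00-15:15.
The first common window of at least 90 minutes is 09:15-10:45, so the earliest start is 09:15.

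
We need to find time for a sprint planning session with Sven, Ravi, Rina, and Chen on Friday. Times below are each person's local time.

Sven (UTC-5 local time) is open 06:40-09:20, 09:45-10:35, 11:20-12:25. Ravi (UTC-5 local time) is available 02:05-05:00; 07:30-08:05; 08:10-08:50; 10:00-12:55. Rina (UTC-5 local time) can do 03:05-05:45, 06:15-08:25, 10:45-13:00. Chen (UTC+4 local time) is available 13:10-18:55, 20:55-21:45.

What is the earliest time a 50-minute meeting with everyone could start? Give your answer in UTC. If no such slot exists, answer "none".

Sven in UTC: 11:40-14:20, 14:45-15:35, 16:20-17:25 (add 5h to convert from UTC-5).
Ravi in UTC: 07:05-10:00, 12:30-13:05, 13:10-13:50, 15:00-17:55 (add 5h to convert from UTC-5).
Rina in UTC: 08:05-10:45, 11:15-13:25, 15:45-18:00 (add 5h to convert from UTC-5).
Chen in UTC: 09:10-14:55, 16:55-17:45 (subtract 4h to convert from UTC+4).
Sven ∩ Ravi: 12:30-13:05, 13:10-13:50, 15:00-15:35, 16:20-17:25.
Sven ∩ Ravi ∩ Rina: 12:30-13:05, 13:10-13:25, 16:20-17:25.
Sven ∩ Ravi ∩ Rina ∩ Chen: 12:30-13:05, 13:10-13:25, 16:55-17:25.
No common window is at least 50 minutes long.

none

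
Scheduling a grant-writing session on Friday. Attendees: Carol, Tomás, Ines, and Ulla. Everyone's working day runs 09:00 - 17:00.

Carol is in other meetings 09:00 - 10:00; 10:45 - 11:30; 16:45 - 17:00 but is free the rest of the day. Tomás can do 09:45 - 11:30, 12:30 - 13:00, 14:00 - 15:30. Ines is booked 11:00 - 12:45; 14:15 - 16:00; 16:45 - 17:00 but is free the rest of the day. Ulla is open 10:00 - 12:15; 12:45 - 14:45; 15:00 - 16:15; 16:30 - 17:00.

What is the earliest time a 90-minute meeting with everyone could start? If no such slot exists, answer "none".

none

Carol free: 10:00-10:45, 11:30-16:45 (invert busy blocks within the working day).
Tomás free: 09:45-11:30, 12:30-13:00, 14:00-15:30.
Ines free: 09:00-11:00, 12:45-14:15, 16:00-16:45 (invert busy blocks within the working day).
Ulla free: 10:00-12:15, 12:45-14:45, 15:00-16:15, 16:30-17:00.
Carol ∩ Tomás: 10:00-10:45, 12:30-13:00, 14:00-15:30.
Carol ∩ Tomás ∩ Ines: 10:00-10:45, 12:45-13:00, 14:00-14:15.
Carol ∩ Tomás ∩ Ines ∩ Ulla: 10:00-10:45, 12:45-13:00, 14:00-14:15.
No common window is at least 90 minutes long.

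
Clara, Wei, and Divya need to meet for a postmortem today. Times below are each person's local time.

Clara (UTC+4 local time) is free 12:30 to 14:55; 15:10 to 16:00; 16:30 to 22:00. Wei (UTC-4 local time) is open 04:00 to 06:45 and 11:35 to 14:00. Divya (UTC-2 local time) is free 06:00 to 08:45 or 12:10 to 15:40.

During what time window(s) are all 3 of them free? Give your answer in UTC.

08:30-10:45, 15:35-17:40

Clara in UTC: 08:30-10:55, 11:10-12:00, 12:30-18:00 (subtract 4h to convert from UTC+4).
Wei in UTC: 08:00-10:45, 15:35-18:00 (add 4h to convert from UTC-4).
Divya in UTC: 08:00-10:45, 14:10-17:40 (add 2h to convert from UTC-2).
Clara ∩ Wei: 08:30-10:45, 15:35-18:00.
Clara ∩ Wei ∩ Divya: 08:30-10:45, 15:35-17:40.
So the common availability across everyone is 08:30-10:45, 15:35-17:40.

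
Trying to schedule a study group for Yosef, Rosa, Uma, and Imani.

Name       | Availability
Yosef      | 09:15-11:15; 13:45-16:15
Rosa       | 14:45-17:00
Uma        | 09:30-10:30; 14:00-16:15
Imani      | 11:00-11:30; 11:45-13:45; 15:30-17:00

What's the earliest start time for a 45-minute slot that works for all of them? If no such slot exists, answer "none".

15:30

Yosef ∩ Rosa: 14:45-16:15.
Yosef ∩ Rosa ∩ Uma: 14:45-16:15.
Yosef ∩ Rosa ∩ Uma ∩ Imani: 15:30-16:15.
So the common availability across everyone is 15:30-16:15.
The first common window of at least 45 minutes is 15:30-16:15, so the earliest start is 15:30.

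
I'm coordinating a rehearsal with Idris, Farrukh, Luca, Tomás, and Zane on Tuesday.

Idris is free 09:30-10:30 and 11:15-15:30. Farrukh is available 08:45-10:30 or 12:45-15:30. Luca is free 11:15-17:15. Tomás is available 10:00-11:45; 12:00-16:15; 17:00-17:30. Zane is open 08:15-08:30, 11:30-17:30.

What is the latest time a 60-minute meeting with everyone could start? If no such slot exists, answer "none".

Idris ∩ Farrukh: 09:30-10:30, 12:45-15:30.
Idris ∩ Farrukh ∩ Luca: 12:45-15:30.
Idris ∩ Farrukh ∩ Luca ∩ Tomás: 12:45-15:30.
Idris ∩ Farrukh ∩ Luca ∩ Tomás ∩ Zane: 12:45-15:30.
So the common availability across everyone is 12:45-15:30.
The last common window of at least 60 minutes is 12:45-15:30; a 60-minute meeting can start as late as 14:30 and still end by 15:30.

14:30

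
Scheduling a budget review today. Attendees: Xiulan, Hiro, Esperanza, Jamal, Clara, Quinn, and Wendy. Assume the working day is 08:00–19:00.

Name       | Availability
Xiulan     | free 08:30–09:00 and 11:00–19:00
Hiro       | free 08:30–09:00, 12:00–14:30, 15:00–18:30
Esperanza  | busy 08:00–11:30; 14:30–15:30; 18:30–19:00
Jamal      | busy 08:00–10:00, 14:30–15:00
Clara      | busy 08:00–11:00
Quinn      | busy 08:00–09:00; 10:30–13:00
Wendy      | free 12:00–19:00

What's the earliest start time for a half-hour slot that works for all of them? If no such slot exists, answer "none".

Xiulan free: 08:30-09:00, 11:00-19:00.
Hiro free: 08:30-09:00, 12:00-14:30, 15:00-18:30.
Esperanza free: 11:30-14:30, 15:30-18:30 (invert busy blocks within the working day).
Jamal free: 10:00-14:30, 15:00-19:00 (invert busy blocks within the working day).
Clara free: 11:00-19:00 (invert busy blocks within the working day).
Quinn free: 09:00-10:30, 13:00-19:00 (invert busy blocks within the working day).
Wendy free: 12:00-19:00.
Xiulan ∩ Hiro: 08:30-09:00, 12:00-14:30, 15:00-18:30.
Xiulan ∩ Hiro ∩ Esperanza: 12:00-14:30, 15:30-18:30.
Xiulan ∩ Hiro ∩ Esperanza ∩ Jamal: 12:00-14:30, 15:30-18:30.
Xiulan ∩ Hiro ∩ Esperanza ∩ Jamal ∩ Clara: 12:00-14:30, 15:30-18:30.
Xiulan ∩ Hiro ∩ Esperanza ∩ Jamal ∩ Clara ∩ Quinn: 13:00-14:30, 15:30-18:30.
Xiulan ∩ Hiro ∩ Esperanza ∩ Jamal ∩ Clara ∩ Quinn ∩ Wendy: 13:00-14:30, 15:30-18:30.
The first common window of at least 30 minutes is 13:00-14:30, so the earliest start is 13:00.

13:00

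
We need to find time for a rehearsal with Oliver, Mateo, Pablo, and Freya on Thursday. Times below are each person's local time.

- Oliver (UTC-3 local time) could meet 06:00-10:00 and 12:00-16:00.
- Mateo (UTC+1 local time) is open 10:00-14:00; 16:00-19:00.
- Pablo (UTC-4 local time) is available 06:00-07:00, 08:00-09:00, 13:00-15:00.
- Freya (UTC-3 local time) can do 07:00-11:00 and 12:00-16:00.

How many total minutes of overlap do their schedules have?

Oliver in UTC: 09:00-13:00, 15:00-19:00 (add 3h to convert from UTC-3).
Mateo in UTC: 09:00-13:00, 15:00-18:00 (subtract 1h to convert from UTC+1).
Pablo in UTC: 10:00-11:00, 12:00-13:00, 17:00-19:00 (add 4h to convert from UTC-4).
Freya in UTC: 10:00-14:00, 15:00-19:00 (add 3h to convert from UTC-3).
Oliver ∩ Mateo: 09:00-13:00, 15:00-18:00.
Oliver ∩ Mateo ∩ Pablo: 10:00-11:00, 12:00-13:00, 17:00-18:00.
Oliver ∩ Mateo ∩ Pablo ∩ Freya: 10:00-11:00, 12:00-13:00, 17:00-18:00.
Summing the common windows: 60 + 60 + 60 = 180 minutes.

180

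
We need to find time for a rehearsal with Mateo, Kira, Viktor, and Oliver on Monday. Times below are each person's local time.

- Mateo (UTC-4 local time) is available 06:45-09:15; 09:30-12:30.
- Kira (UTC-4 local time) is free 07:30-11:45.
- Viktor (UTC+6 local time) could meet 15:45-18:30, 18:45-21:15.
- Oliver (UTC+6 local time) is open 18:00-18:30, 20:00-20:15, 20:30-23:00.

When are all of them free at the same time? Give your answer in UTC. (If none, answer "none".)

12:00-12:30, 14:00-14:15, 14:30-15:15

Mateo in UTC: 10:45-13:15, 13:30-16:30 (add 4h to convert from UTC-4).
Kira in UTC: 11:30-15:45 (add 4h to convert from UTC-4).
Viktor in UTC: 09:45-12:30, 12:45-15:15 (subtract 6h to convert from UTC+6).
Oliver in UTC: 12:00-12:30, 14:00-14:15, 14:30-17:00 (subtract 6h to convert from UTC+6).
Mateo ∩ Kira: 11:30-13:15, 13:30-15:45.
Mateo ∩ Kira ∩ Viktor: 11:30-12:30, 12:45-13:15, 13:30-15:15.
Mateo ∩ Kira ∩ Viktor ∩ Oliver: 12:00-12:30, 14:00-14:15, 14:30-15:15.
So the common availability across everyone is 12:00-12:30, 14:00-14:15, 14:30-15:15.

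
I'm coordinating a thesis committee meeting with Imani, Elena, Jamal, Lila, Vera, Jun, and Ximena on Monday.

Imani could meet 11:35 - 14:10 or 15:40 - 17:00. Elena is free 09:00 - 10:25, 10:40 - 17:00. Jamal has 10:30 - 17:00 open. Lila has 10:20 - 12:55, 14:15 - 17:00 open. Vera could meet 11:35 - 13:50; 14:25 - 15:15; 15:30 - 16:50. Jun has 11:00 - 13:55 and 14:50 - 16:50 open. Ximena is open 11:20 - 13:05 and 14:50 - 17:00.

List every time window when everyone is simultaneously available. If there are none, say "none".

Imani ∩ Elena: 11:35-14:10, 15:40-17:00.
Imani ∩ Elena ∩ Jamal: 11:35-14:10, 15:40-17:00.
Imani ∩ Elena ∩ Jamal ∩ Lila: 11:35-12:55, 15:40-17:00.
Imani ∩ Elena ∩ Jamal ∩ Lila ∩ Vera: 11:35-12:55, 15:40-16:50.
Imani ∩ Elena ∩ Jamal ∩ Lila ∩ Vera ∩ Jun: 11:35-12:55, 15:40-16:50.
Imani ∩ Elena ∩ Jamal ∩ Lila ∩ Vera ∩ Jun ∩ Ximena: 11:35-12:55, 15:40-16:50.

11:35-12:55, 15:40-16:50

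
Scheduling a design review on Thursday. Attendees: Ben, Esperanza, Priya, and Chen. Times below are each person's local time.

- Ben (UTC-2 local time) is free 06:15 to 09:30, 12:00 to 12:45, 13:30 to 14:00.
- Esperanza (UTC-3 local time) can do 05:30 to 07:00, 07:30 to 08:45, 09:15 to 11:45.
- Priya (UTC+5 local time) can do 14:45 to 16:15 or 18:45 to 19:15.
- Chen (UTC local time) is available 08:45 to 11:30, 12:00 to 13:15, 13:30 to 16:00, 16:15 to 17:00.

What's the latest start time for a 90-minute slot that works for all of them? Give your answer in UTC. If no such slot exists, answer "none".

none

Ben in UTC: 08:15-11:30, 14:00-14:45, 15:30-16:00 (add 2h to convert from UTC-2).
Esperanza in UTC: 08:30-10:00, 10:30-11:45, 12:15-14:45 (add 3h to convert from UTC-3).
Priya in UTC: 09:45-11:15, 13:45-14:15 (subtract 5h to convert from UTC+5).
Chen in UTC: 08:45-11:30, 12:00-13:15, 13:30-16:00, 16:15-17:00.
Ben ∩ Esperanza: 08:30-10:00, 10:30-11:30, 14:00-14:45.
Ben ∩ Esperanza ∩ Priya: 09:45-10:00, 10:30-11:15, 14:00-14:15.
Ben ∩ Esperanza ∩ Priya ∩ Chen: 09:45-10:00, 10:30-11:15, 14:00-14:15.
No common window is at least 90 minutes long.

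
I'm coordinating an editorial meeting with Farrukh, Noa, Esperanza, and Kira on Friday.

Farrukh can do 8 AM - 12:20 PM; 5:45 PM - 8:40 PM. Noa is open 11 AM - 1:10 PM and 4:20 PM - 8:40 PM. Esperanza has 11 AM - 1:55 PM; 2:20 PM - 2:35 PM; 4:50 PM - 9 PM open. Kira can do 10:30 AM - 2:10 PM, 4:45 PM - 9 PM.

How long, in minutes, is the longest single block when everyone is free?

175

Farrukh ∩ Noa: 11:00-12:20, 17:45-20:40.
Farrukh ∩ Noa ∩ Esperanza: 11:00-12:20, 17:45-20:40.
Farrukh ∩ Noa ∩ Esperanza ∩ Kira: 11:00-12:20, 17:45-20:40.
Those are the intersection windows.
The longest is 17:45-20:40 at 175 minutes.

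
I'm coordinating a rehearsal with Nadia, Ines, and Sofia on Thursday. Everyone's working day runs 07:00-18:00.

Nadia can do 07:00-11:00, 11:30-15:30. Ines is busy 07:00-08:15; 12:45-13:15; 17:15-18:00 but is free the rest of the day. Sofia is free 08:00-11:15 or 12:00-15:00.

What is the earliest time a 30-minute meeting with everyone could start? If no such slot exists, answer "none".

08:15

Nadia free: 07:00-11:00, 11:30-15:30.
Ines free: 08:15-12:45, 13:15-17:15 (invert busy blocks within the working day).
Sofia free: 08:00-11:15, 12:00-15:00.
Nadia ∩ Ines: 08:15-11:00, 11:30-12:45, 13:15-15:30.
Nadia ∩ Ines ∩ Sofia: 08:15-11:00, 12:00-12:45, 13:15-15:00.
So the common availability across everyone is 08:15-11:00, 12:00-12:45, 13:15-15:00.
The first common window of at least 30 minutes is 08:15-11:00, so the earliest start is 08:15.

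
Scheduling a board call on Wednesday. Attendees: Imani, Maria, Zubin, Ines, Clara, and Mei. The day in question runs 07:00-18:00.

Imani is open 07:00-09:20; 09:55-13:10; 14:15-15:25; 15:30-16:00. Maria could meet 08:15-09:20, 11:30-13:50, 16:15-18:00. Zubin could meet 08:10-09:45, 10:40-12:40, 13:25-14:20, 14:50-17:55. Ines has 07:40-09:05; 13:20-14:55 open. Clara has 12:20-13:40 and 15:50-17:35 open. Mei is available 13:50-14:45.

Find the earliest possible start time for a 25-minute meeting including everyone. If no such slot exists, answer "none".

Imani ∩ Maria: 08:15-09:20, 11:30-13:10.
Imani ∩ Maria ∩ Zubin: 08:15-09:20, 11:30-12:40.
Imani ∩ Maria ∩ Zubin ∩ Ines: 08:15-09:05.
Imani ∩ Maria ∩ Zubin ∩ Ines ∩ Clara: ∅.
Imani ∩ Maria ∩ Zubin ∩ Ines ∩ Clara ∩ Mei: ∅.
There is no time when everyone is free.
No common window is at least 25 minutes long.

none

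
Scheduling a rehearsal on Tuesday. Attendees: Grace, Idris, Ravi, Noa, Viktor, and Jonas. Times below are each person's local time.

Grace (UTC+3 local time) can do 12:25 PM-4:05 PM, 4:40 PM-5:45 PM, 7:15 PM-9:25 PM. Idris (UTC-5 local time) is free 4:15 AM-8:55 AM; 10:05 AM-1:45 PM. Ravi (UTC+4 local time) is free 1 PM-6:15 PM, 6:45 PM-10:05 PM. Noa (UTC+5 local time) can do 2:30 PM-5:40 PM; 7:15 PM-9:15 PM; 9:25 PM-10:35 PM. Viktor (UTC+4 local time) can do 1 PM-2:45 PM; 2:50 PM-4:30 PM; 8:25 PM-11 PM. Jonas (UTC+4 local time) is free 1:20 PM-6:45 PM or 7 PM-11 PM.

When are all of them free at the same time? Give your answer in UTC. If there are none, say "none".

Grace in UTC: 09:25-13:05, 13:40-14:45, 16:15-18:25 (subtract 3h to convert from UTC+3).
Idris in UTC: 09:15-13:55, 15:05-18:45 (add 5h to convert from UTC-5).
Ravi in UTC: 09:00-14:15, 14:45-18:05 (subtract 4h to convert from UTC+4).
Noa in UTC: 09:30-12:40, 14:15-16:15, 16:25-17:35 (subtract 5h to convert from UTC+5).
Viktor in UTC: 09:00-10:45, 10:50-12:30, 16:25-19:00 (subtract 4h to convert from UTC+4).
Jonas in UTC: 09:20-14:45, 15:00-19:00 (subtract 4h to convert from UTC+4).
Grace ∩ Idris: 09:25-13:05, 13:40-13:55, 16:15-18:25.
Grace ∩ Idris ∩ Ravi: 09:25-13:05, 13:40-13:55, 16:15-18:05.
Grace ∩ Idris ∩ Ravi ∩ Noa: 09:30-12:40, 16:25-17:35.
Grace ∩ Idris ∩ Ravi ∩ Noa ∩ Viktor: 09:30-10:45, 10:50-12:30, 16:25-17:35.
Grace ∩ Idris ∩ Ravi ∩ Noa ∩ Viktor ∩ Jonas: 09:30-10:45, 10:50-12:30, 16:25-17:35.
Those are the intersection windows.

09:30-10:45, 10:50-12:30, 16:25-17:35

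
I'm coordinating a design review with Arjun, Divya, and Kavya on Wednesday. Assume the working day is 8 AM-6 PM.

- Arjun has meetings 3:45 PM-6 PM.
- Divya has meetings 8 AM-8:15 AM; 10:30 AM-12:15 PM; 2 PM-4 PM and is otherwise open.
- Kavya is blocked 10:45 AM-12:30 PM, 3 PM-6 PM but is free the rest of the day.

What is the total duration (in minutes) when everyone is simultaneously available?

Arjun free: 08:00-15:45 (invert busy blocks within the working day).
Divya free: 08:15-10:30, 12:15-14:00, 16:00-18:00 (invert busy blocks within the working day).
Kavya free: 08:00-10:45, 12:30-15:00 (invert busy blocks within the working day).
Arjun ∩ Divya: 08:15-10:30, 12:15-14:00.
Arjun ∩ Divya ∩ Kavya: 08:15-10:30, 12:30-14:00.
Summing the common windows: 135 + 90 = 225 minutes.

225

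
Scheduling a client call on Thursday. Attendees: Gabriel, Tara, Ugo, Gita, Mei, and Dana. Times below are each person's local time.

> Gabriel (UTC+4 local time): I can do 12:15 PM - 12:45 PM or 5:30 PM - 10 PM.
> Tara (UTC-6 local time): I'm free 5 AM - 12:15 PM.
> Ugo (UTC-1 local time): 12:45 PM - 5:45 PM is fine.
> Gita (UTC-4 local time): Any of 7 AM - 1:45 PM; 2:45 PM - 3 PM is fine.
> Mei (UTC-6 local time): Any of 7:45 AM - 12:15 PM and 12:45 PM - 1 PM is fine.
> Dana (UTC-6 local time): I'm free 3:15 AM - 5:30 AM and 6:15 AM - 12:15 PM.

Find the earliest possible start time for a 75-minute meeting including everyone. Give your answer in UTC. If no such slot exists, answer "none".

13:45

Gabriel in UTC: 08:15-08:45, 13:30-18:00 (subtract 4h to convert from UTC+4).
Tara in UTC: 11:00-18:15 (add 6h to convert from UTC-6).
Ugo in UTC: 13:45-18:45 (add 1h to convert from UTC-1).
Gita in UTC: 11:00-17:45, 18:45-19:00 (add 4h to convert from UTC-4).
Mei in UTC: 13:45-18:15, 18:45-19:00 (add 6h to convert from UTC-6).
Dana in UTC: 09:15-11:30, 12:15-18:15 (add 6h to convert from UTC-6).
Gabriel ∩ Tara: 13:30-18:00.
Gabriel ∩ Tara ∩ Ugo: 13:45-18:00.
Gabriel ∩ Tara ∩ Ugo ∩ Gita: 13:45-17:45.
Gabriel ∩ Tara ∩ Ugo ∩ Gita ∩ Mei: 13:45-17:45.
Gabriel ∩ Tara ∩ Ugo ∩ Gita ∩ Mei ∩ Dana: 13:45-17:45.
The first common window of at least 75 minutes is 13:45-17:45, so the earliest start is 13:45.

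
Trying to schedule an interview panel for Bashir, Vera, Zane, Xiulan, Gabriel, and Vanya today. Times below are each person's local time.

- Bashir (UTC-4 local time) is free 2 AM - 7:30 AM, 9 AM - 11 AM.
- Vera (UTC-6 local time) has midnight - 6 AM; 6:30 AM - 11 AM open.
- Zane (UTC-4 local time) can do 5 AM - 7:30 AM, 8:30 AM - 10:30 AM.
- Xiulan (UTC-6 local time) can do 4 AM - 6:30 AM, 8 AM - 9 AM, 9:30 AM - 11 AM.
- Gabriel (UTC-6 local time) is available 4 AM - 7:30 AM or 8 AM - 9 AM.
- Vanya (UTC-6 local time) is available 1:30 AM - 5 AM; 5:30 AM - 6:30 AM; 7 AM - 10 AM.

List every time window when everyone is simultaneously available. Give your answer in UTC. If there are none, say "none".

Bashir in UTC: 06:00-11:30, 13:00-15:00 (add 4h to convert from UTC-4).
Vera in UTC: 06:00-12:00, 12:30-17:00 (add 6h to convert from UTC-6).
Zane in UTC: 09:00-11:30, 12:30-14:30 (add 4h to convert from UTC-4).
Xiulan in UTC: 10:00-12:30, 14:00-15:00, 15:30-17:00 (add 6h to convert from UTC-6).
Gabriel in UTC: 10:00-13:30, 14:00-15:00 (add 6h to convert from UTC-6).
Vanya in UTC: 07:30-11:00, 11:30-12:30, 13:00-16:00 (add 6h to convert from UTC-6).
Bashir ∩ Vera: 06:00-11:30, 13:00-15:00.
Bashir ∩ Vera ∩ Zane: 09:00-11:30, 13:00-14:30.
Bashir ∩ Vera ∩ Zane ∩ Xiulan: 10:00-11:30, 14:00-14:30.
Bashir ∩ Vera ∩ Zane ∩ Xiulan ∩ Gabriel: 10:00-11:30, 14:00-14:30.
Bashir ∩ Vera ∩ Zane ∩ Xiulan ∩ Gabriel ∩ Vanya: 10:00-11:00, 14:00-14:30.

10:00-11:00, 14:00-14:30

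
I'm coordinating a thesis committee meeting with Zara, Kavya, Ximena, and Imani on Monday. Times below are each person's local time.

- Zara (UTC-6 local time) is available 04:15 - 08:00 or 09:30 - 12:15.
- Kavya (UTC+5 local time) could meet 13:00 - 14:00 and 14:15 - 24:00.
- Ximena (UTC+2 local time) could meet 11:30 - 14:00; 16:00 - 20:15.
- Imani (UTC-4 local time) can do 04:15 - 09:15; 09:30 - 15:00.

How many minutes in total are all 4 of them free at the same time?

270

Zara in UTC: 10:15-14:00, 15:30-18:15 (add 6h to convert from UTC-6).
Kavya in UTC: 08:00-09:00, 09:15-19:00 (subtract 5h to convert from UTC+5).
Ximena in UTC: 09:30-12:00, 14:00-18:15 (subtract 2h to convert from UTC+2).
Imani in UTC: 08:15-13:15, 13:30-19:00 (add 4h to convert from UTC-4).
Zara ∩ Kavya: 10:15-14:00, 15:30-18:15.
Zara ∩ Kavya ∩ Ximena: 10:15-12:00, 15:30-18:15.
Zara ∩ Kavya ∩ Ximena ∩ Imani: 10:15-12:00, 15:30-18:15.
So the common availability across everyone is 10:15-12:00, 15:30-18:15.
Summing the common windows: 105 + 165 = 270 minutes.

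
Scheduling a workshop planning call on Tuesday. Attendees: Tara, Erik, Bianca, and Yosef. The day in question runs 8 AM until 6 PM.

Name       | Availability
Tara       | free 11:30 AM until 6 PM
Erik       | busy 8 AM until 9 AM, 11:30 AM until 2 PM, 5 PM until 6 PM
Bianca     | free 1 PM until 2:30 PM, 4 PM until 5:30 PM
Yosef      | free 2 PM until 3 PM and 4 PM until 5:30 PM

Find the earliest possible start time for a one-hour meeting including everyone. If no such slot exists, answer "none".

16:00

Tara free: 11:30-18:00.
Erik free: 09:00-11:30, 14:00-17:00 (invert busy blocks within the working day).
Bianca free: 13:00-14:30, 16:00-17:30.
Yosef free: 14:00-15:00, 16:00-17:30.
Tara ∩ Erik: 14:00-17:00.
Tara ∩ Erik ∩ Bianca: 14:00-14:30, 16:00-17:00.
Tara ∩ Erik ∩ Bianca ∩ Yosef: 14:00-14:30, 16:00-17:00.
The first common window of at least 60 minutes is 16:00-17:00, so the earliest start is 16:00.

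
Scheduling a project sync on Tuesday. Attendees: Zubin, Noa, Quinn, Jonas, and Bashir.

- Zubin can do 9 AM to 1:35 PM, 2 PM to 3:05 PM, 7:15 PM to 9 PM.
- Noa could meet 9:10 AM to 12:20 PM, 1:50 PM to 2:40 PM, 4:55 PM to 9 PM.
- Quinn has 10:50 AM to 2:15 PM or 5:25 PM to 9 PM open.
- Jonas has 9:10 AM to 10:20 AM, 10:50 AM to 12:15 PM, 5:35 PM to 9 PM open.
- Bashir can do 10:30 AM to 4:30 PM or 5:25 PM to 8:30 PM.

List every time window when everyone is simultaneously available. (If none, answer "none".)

Zubin ∩ Noa: 09:10-12:20, 14:00-14:40, 19:15-21:00.
Zubin ∩ Noa ∩ Quinn: 10:50-12:20, 14:00-14:15, 19:15-21:00.
Zubin ∩ Noa ∩ Quinn ∩ Jonas: 10:50-12:15, 19:15-21:00.
Zubin ∩ Noa ∩ Quinn ∩ Jonas ∩ Bashir: 10:50-12:15, 19:15-20:30.

10:50-12:15, 19:15-20:30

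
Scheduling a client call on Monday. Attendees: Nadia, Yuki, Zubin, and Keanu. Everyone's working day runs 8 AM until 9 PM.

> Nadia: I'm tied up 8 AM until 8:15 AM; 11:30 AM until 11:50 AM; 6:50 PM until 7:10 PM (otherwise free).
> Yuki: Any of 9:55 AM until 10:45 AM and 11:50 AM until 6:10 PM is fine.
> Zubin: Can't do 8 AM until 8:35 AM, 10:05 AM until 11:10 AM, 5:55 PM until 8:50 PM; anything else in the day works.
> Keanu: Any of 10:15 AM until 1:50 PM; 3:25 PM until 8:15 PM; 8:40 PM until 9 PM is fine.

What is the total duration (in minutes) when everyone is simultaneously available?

Nadia free: 08:15-11:30, 11:50-18:50, 19:10-21:00 (invert busy blocks within the working day).
Yuki free: 09:55-10:45, 11:50-18:10.
Zubin free: 08:35-10:05, 11:10-17:55, 20:50-21:00 (invert busy blocks within the working day).
Keanu free: 10:15-13:50, 15:25-20:15, 20:40-21:00.
Nadia ∩ Yuki: 09:55-10:45, 11:50-18:10.
Nadia ∩ Yuki ∩ Zubin: 09:55-10:05, 11:50-17:55.
Nadia ∩ Yuki ∩ Zubin ∩ Keanu: 11:50-13:50, 15:25-17:55.
Summing the common windows: 120 + 150 = 270 minutes.

270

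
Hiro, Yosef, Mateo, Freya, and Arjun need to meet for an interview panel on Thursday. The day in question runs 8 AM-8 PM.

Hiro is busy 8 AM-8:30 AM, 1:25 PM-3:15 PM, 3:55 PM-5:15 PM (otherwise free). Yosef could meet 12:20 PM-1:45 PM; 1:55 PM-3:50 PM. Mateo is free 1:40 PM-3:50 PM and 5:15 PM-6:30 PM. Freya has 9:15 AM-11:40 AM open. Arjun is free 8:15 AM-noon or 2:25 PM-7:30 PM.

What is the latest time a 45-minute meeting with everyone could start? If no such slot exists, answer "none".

Hiro free: 08:30-13:25, 15:15-15:55, 17:15-20:00 (invert busy blocks within the working day).
Yosef free: 12:20-13:45, 13:55-15:50.
Mateo free: 13:40-15:50, 17:15-18:30.
Freya free: 09:15-11:40.
Arjun free: 08:15-12:00, 14:25-19:30.
Hiro ∩ Yosef: 12:20-13:25, 15:15-15:50.
Hiro ∩ Yosef ∩ Mateo: 15:15-15:50.
Hiro ∩ Yosef ∩ Mateo ∩ Freya: ∅.
Hiro ∩ Yosef ∩ Mateo ∩ Freya ∩ Arjun: ∅.
There is no time when everyone is free.
No common window is at least 45 minutes long.

none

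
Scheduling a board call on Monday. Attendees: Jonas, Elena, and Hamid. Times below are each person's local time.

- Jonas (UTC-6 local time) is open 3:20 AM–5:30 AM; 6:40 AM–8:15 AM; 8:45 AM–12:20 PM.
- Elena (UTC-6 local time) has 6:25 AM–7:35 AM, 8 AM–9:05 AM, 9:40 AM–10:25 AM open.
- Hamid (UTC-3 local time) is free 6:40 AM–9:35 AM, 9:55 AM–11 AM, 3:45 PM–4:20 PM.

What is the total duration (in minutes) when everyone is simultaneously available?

Jonas in UTC: 09:20-11:30, 12:40-14:15, 14:45-18:20 (add 6h to convert from UTC-6).
Elena in UTC: 12:25-13:35, 14:00-15:05, 15:40-16:25 (add 6h to convert from UTC-6).
Hamid in UTC: 09:40-12:35, 12:55-14:00, 18:45-19:20 (add 3h to convert from UTC-3).
Jonas ∩ Elena: 12:40-13:35, 14:00-14:15, 14:45-15:05, 15:40-16:25.
Jonas ∩ Elena ∩ Hamid: 12:55-13:35.
That's a single block of 40 minutes.

40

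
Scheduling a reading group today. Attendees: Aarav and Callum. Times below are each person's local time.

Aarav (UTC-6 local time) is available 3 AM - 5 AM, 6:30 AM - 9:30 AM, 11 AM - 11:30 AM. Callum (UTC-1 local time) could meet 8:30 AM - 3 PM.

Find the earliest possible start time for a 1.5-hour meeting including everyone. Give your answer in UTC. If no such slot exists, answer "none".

09:30

Aarav in UTC: 09:00-11:00, 12:30-15:30, 17:00-17:30 (add 6h to convert from UTC-6).
Callum in UTC: 09:30-16:00 (add 1h to convert from UTC-1).
Aarav ∩ Callum: 09:30-11:00, 12:30-15:30.
The first common window of at least 90 minutes is 09:30-11:00, so the earliest start is 09:30.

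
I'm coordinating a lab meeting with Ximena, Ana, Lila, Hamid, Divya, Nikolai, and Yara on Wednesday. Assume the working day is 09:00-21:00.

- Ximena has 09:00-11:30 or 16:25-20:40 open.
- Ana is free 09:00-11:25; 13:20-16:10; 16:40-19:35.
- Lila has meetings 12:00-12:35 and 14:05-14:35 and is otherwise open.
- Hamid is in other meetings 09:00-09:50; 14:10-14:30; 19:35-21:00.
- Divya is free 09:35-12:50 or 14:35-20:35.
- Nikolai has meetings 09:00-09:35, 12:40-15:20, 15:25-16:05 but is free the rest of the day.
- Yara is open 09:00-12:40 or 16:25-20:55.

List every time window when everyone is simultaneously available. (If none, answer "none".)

09:50-11:25, 16:40-19:35

Ximena free: 09:00-11:30, 16:25-20:40.
Ana free: 09:00-11:25, 13:20-16:10, 16:40-19:35.
Lila free: 09:00-12:00, 12:35-14:05, 14:35-21:00 (invert busy blocks within the working day).
Hamid free: 09:50-14:10, 14:30-19:35 (invert busy blocks within the working day).
Divya free: 09:35-12:50, 14:35-20:35.
Nikolai free: 09:35-12:40, 15:20-15:25, 16:05-21:00 (invert busy blocks within the working day).
Yara free: 09:00-12:40, 16:25-20:55.
Ximena ∩ Ana: 09:00-11:25, 16:40-19:35.
Ximena ∩ Ana ∩ Lila: 09:00-11:25, 16:40-19:35.
Ximena ∩ Ana ∩ Lila ∩ Hamid: 09:50-11:25, 16:40-19:35.
Ximena ∩ Ana ∩ Lila ∩ Hamid ∩ Divya: 09:50-11:25, 16:40-19:35.
Ximena ∩ Ana ∩ Lila ∩ Hamid ∩ Divya ∩ Nikolai: 09:50-11:25, 16:40-19:35.
Ximena ∩ Ana ∩ Lila ∩ Hamid ∩ Divya ∩ Nikolai ∩ Yara: 09:50-11:25, 16:40-19:35.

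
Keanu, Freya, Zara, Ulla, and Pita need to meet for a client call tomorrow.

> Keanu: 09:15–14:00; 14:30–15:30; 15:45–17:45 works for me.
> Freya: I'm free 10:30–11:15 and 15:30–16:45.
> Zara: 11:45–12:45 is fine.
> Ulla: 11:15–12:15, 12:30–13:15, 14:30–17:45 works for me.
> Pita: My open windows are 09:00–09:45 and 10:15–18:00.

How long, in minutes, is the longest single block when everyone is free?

Keanu ∩ Freya: 10:30-11:15, 15:45-16:45.
Keanu ∩ Freya ∩ Zara: ∅.
Keanu ∩ Freya ∩ Zara ∩ Ulla: ∅.
Keanu ∩ Freya ∩ Zara ∩ Ulla ∩ Pita: ∅.
There is no time when everyone is free.
No common window exists, so the longest block is 0 minutes.

0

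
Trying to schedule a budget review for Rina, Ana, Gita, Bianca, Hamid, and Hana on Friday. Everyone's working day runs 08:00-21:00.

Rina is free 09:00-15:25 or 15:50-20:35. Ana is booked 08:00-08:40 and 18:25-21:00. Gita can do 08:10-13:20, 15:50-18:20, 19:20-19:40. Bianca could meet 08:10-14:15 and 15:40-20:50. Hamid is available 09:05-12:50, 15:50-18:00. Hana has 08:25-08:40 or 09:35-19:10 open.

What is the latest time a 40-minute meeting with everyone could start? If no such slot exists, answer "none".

17:20

Rina free: 09:00-15:25, 15:50-20:35.
Ana free: 08:40-18:25 (invert busy blocks within the working day).
Gita free: 08:10-13:20, 15:50-18:20, 19:20-19:40.
Bianca free: 08:10-14:15, 15:40-20:50.
Hamid free: 09:05-12:50, 15:50-18:00.
Hana free: 08:25-08:40, 09:35-19:10.
Rina ∩ Ana: 09:00-15:25, 15:50-18:25.
Rina ∩ Ana ∩ Gita: 09:00-13:20, 15:50-18:20.
Rina ∩ Ana ∩ Gita ∩ Bianca: 09:00-13:20, 15:50-18:20.
Rina ∩ Ana ∩ Gita ∩ Bianca ∩ Hamid: 09:05-12:50, 15:50-18:00.
Rina ∩ Ana ∩ Gita ∩ Bianca ∩ Hamid ∩ Hana: 09:35-12:50, 15:50-18:00.
The last common window of at least 40 minutes is 15:50-18:00; a 40-minute meeting can start as late as 17:20 and still end by 18:00.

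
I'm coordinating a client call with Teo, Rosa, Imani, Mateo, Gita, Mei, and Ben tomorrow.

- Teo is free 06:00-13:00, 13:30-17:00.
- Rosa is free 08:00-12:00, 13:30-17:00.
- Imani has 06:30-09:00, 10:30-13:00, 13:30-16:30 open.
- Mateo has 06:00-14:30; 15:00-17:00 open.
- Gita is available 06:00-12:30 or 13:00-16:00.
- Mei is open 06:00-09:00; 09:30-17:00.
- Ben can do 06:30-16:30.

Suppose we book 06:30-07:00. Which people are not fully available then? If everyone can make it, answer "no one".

Teo: free for 06:30-07:00. Rosa: not fully free for 06:30-07:00. Imani: free for 06:30-07:00. Mateo: free for 06:30-07:00. Gita: free for 06:30-07:00. Mei: free for 06:30-07:00. Ben: free for 06:30-07:00.

Rosa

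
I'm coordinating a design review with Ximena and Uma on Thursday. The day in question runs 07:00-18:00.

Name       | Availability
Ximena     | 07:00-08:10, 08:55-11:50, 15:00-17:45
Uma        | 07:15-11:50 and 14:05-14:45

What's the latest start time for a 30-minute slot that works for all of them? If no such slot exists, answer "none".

11:20

Ximena ∩ Uma: 07:15-08:10, 08:55-11:50.
The last common window of at least 30 minutes is 08:55-11:50; a 30-minute meeting can start as late as 11:20 and still end by 11:50.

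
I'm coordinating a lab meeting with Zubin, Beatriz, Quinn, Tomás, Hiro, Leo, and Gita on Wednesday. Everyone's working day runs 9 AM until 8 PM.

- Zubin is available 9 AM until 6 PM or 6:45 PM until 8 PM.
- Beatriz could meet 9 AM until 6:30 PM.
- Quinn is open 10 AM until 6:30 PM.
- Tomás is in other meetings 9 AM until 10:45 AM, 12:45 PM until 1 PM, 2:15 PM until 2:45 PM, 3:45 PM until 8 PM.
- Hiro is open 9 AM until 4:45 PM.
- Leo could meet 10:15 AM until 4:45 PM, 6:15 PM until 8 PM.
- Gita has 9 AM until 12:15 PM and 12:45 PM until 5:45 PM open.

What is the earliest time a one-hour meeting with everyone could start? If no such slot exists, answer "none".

10:45

Zubin free: 09:00-18:00, 18:45-20:00.
Beatriz free: 09:00-18:30.
Quinn free: 10:00-18:30.
Tomás free: 10:45-12:45, 13:00-14:15, 14:45-15:45 (invert busy blocks within the working day).
Hiro free: 09:00-16:45.
Leo free: 10:15-16:45, 18:15-20:00.
Gita free: 09:00-12:15, 12:45-17:45.
Zubin ∩ Beatriz: 09:00-18:00.
Zubin ∩ Beatriz ∩ Quinn: 10:00-18:00.
Zubin ∩ Beatriz ∩ Quinn ∩ Tomás: 10:45-12:45, 13:00-14:15, 14:45-15:45.
Zubin ∩ Beatriz ∩ Quinn ∩ Tomás ∩ Hiro: 10:45-12:45, 13:00-14:15, 14:45-15:45.
Zubin ∩ Beatriz ∩ Quinn ∩ Tomás ∩ Hiro ∩ Leo: 10:45-12:45, 13:00-14:15, 14:45-15:45.
Zubin ∩ Beatriz ∩ Quinn ∩ Tomás ∩ Hiro ∩ Leo ∩ Gita: 10:45-12:15, 13:00-14:15, 14:45-15:45.
The first common window of at least 60 minutes is 10:45-12:15, so the earliest start is 10:45.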